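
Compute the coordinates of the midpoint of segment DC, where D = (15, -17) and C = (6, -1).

M = ((x₁ + x₂)/2, (y₁ + y₂)/2)
= ((15 + 6)/2, (-17 + -1)/2)
= (21/2, -18/2) = (21/2, -9)

(21/2, -9)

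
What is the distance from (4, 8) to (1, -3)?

The horizontal distance is |1 - 4| = 3 and the vertical distance is |-3 - 8| = 11.
By the Pythagorean theorem, d = sqrt(3^2 + 11^2) = sqrt(130).

sqrt(130)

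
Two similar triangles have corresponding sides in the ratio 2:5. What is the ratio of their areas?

Area ratio = (side ratio)^2 = (2/5)^2 = 4:25.

4:25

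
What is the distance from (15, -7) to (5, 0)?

The horizontal distance is |5 - 15| = 10 and the vertical distance is |0 - -7| = 7.
By the Pythagorean theorem, d = sqrt(10^2 + 7^2) = sqrt(149).

sqrt(149)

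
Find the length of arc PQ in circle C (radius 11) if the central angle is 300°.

The full circumference is 2πr = 2π(11) = 22*pi.
The arc spans 300° out of 360°, which is a fraction of 5/6.
Arc length = 22*pi × 5/6 = 55*pi/3.

55*pi/3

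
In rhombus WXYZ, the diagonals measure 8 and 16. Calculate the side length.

Half-diagonals are 4 and 8. side = sqrt(4^2 + 8^2) = sqrt(80) = 4*sqrt(5)

4*sqrt(5)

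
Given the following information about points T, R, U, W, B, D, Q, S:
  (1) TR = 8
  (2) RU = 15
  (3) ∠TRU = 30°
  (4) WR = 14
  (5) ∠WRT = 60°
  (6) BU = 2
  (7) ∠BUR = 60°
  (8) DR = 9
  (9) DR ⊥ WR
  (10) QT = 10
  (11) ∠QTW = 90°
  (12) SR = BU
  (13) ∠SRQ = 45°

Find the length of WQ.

Step 1: By the law of cosines on triangle WRT: WT² = 14² + 8² − 2·14·8·cos(60°) = 148, so WT = 2·√37.
Step 2: By the law of cosines on triangle WTQ: WQ² = (2·√37)² + 10² − 2·2·√37·10·cos(90°) = 248, so WQ = 2·√62.

Therefore, the length of WQ = 2·√62.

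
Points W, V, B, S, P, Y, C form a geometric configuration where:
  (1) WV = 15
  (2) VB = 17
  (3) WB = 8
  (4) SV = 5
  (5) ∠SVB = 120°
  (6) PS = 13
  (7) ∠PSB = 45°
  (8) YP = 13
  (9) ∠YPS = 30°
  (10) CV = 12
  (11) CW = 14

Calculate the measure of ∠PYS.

Step 1: By the law of cosines on triangle YPS: YS² = 13² + 13² − 2·13·13·cos(30°) = 45.28, so YS ≈ 6.73.
Step 2: By the inverse law of cosines on triangle PYS: cos(∠PYS) = (13² + 6.73² − 13²) / (2·13·6.73) = 45.28/174.96 = 0.2588, so ∠PYS = 75°.

Therefore, the measure of angle ∠PYS = 75°.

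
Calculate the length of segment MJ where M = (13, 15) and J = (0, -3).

d = sqrt((-13)^2 + (-18)^2) = sqrt(493)

sqrt(493)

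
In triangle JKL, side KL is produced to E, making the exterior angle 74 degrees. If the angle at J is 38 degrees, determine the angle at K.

By the exterior angle theorem: exterior angle = sum of remote interior angles.
74 = 38 + angle K
angle K = 74 - 38 = 36 degrees

36 degrees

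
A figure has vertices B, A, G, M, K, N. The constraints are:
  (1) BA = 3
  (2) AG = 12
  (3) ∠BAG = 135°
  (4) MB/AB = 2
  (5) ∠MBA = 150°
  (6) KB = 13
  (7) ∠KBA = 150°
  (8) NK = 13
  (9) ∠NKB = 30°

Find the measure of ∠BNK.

Step 1: By the law of cosines on triangle NKB: NB² = 13² + 13² − 2·13·13·cos(30°) = 45.28, so NB ≈ 6.73.
Step 2: By the inverse law of cosines on triangle BNK: cos(∠BNK) = (6.73² + 13² − 13²) / (2·6.73·13) = 45.28/174.96 = 0.2588, so ∠BNK = 75°.

Therefore, the measure of angle ∠BNK = 75°.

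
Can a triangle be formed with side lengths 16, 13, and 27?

For three segments to close into a triangle, no single side can be as long as the other two combined.
The longest side is 27, and 13 + 16 = 29 > 27.
A triangle can be formed.

Yes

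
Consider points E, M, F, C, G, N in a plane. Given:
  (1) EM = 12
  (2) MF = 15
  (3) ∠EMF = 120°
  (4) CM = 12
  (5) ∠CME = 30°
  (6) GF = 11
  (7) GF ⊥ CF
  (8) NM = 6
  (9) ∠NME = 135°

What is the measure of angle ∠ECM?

Step 1: By the law of cosines on triangle CME: CE² = 12² + 12² − 2·12·12·cos(30°) = 38.58, so CE ≈ 6.21.
Step 2: By the inverse law of cosines on triangle ECM: cos(∠ECM) = (6.21² + 12² − 12²) / (2·6.21·12) = 38.58/149.08 = 0.2588, so ∠ECM = 75°.

Therefore, the measure of angle ∠ECM = 75°.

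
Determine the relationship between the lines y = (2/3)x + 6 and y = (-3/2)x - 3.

Slope of line 1: m1 = 2/3
Slope of line 2: m2 = -3/2
m1 * m2 = (2/3) * (-3/2) = -1 = -1, so the lines are perpendicular.

Perpendicular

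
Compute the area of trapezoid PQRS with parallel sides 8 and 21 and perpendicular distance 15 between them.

A trapezoid's area equals the midsegment times the height.
The midsegment is (8 + 21) / 2 = 29/2.
Area = 29/2 * 15 = 435/2.

435/2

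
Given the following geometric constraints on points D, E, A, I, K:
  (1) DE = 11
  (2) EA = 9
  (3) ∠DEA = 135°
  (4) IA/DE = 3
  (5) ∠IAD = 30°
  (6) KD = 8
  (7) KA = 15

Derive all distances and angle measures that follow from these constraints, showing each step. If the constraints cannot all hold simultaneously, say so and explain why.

The constraints are consistent.

From the given relations:
  IA = 3·DE = 3·11 = 33

Step 1: From DE = 11, EA = 9, and ∠DEA = 135°, by the law of cosines:
  DA² = DE² + EA² - 2·DE·EA·cos(135°) = 121 + 81 + 140 = 342
  DA ≈ 18.49

Step 2: From DA = 18.49, AI = 33, and ∠DAI = 30°, by the law of cosines:
  DI² = DA² + AI² - 2·DA·AI·cos(30°) = 342 + 1089 - 1057 = 374
  DI ≈ 19.34

Step 3: From DA = 18.49, DE = 11, AE = 9, by the inverse law of cosines:
  cos(∠ADE) = (DA² + DE² - AE²) / (2·DA·DE)
  ∠ADE = 20.13°

Step 4: From DA = 18.49, DK = 8, AK = 15, by the inverse law of cosines:
  cos(∠ADK) = (DA² + DK² - AK²) / (2·DA·DK)
  ∠ADK = 52.29°

Step 5: From AD = 18.49, AE = 9, DE = 11, by the inverse law of cosines:
  cos(∠DAE) = (AD² + AE² - DE²) / (2·AD·AE)
  ∠DAE = 24.87°

Step 6: From AD = 18.49, AK = 15, DK = 8, by the inverse law of cosines:
  cos(∠DAK) = (AD² + AK² - DK²) / (2·AD·AK)
  ∠DAK = 24.95°

Step 7: From KA = 15, KD = 8, AD = 18.49, by the inverse law of cosines:
  cos(∠AKD) = (KA² + KD² - AD²) / (2·KA·KD)
  ∠AKD = 102.76°

Step 8: From DA = 18.49, DI = 19.34, AI = 33, by the inverse law of cosines:
  cos(∠ADI) = (DA² + DI² - AI²) / (2·DA·DI)
  ∠ADI = 121.43°

Step 9: From IA = 33, ID = 19.34, AD = 18.49, by the inverse law of cosines:
  cos(∠AID) = (IA² + ID² - AD²) / (2·IA·ID)
  ∠AID = 28.57°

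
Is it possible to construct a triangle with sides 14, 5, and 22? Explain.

The longest side is 22. The other two sides sum to 5 + 14 = 19.
Since 19 ≤ 22, the two shorter sides cannot reach around to close the triangle.

No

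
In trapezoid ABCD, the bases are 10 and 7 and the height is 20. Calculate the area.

Area = (10 + 7) * 20 / 2 = 340 / 2 = 170

170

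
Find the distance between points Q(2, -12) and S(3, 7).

d = sqrt((1)^2 + (19)^2) = sqrt(362)

sqrt(362)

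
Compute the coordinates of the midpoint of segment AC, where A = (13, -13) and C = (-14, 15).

The midpoint is the average of the coordinates:
x: (13 + -14)/2 = -1/2
y: (-13 + 15)/2 = 1
Midpoint = (-1/2, 1)

(-1/2, 1)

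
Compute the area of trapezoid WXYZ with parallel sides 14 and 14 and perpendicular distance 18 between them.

A trapezoid's area equals the midsegment times the height.
The midsegment is (14 + 14) / 2 = 14.
Area = 14 * 18 = 252.

252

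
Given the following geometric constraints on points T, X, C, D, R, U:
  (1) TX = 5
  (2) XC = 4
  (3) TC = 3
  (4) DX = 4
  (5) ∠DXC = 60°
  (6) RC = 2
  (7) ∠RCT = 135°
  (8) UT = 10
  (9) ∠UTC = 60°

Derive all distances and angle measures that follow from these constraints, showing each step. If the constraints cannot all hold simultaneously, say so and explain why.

The constraints are consistent.

Step 1: From TC = 3, CR = 2, and ∠TCR = 135°, by the law of cosines:
  TR² = TC² + CR² - 2·TC·CR·cos(135°) = 9 + 4 + 8.485 = 21.49
  TR ≈ 4.64

Step 2: From CX = 4, XD = 4, and ∠CXD = 60°, by the law of cosines:
  CD² = CX² + XD² - 2·CX·XD·cos(60°) = 16 + 16 - 16 = 16
  CD = 4

Step 3: From CT = 3, TU = 10, and ∠CTU = 60°, by the law of cosines:
  CU² = CT² + TU² - 2·CT·TU·cos(60°) = 9 + 100 - 30 = 79
  CU = √79

Step 4: From TC = 3, TX = 5, CX = 4, by the inverse law of cosines:
  cos(∠CTX) = (TC² + TX² - CX²) / (2·TC·TX)
  ∠CTX = 53.13°

Step 5: From XC = 4, XT = 5, CT = 3, by the inverse law of cosines:
  cos(∠CXT) = (XC² + XT² - CT²) / (2·XC·XT)
  ∠CXT = 36.87°

Step 6: From CT = 3, CX = 4, TX = 5, by the inverse law of cosines:
  cos(∠TCX) = (CT² + CX² - TX²) / (2·CT·CX)
  ∠TCX = 90°

Step 7: From TC = 3, TR = 4.64, CR = 2, by the inverse law of cosines:
  cos(∠CTR) = (TC² + TR² - CR²) / (2·TC·TR)
  ∠CTR = 17.76°

Step 8: From CD = 4, CX = 4, DX = 4, by the inverse law of cosines:
  cos(∠DCX) = (CD² + CX² - DX²) / (2·CD·CX)
  ∠DCX = 60°

Step 9: From CT = 3, CU = √79, TU = 10, by the inverse law of cosines:
  cos(∠TCU) = (CT² + CU² - TU²) / (2·CT·CU)
  ∠TCU = 103°

Step 10: From DC = 4, DX = 4, CX = 4, by the inverse law of cosines:
  cos(∠CDX) = (DC² + DX² - CX²) / (2·DC·DX)
  ∠CDX = 60°

Step 11: From RC = 2, RT = 4.64, CT = 3, by the inverse law of cosines:
  cos(∠CRT) = (RC² + RT² - CT²) / (2·RC·RT)
  ∠CRT = 27.24°

Step 12: From UC = √79, UT = 10, CT = 3, by the inverse law of cosines:
  cos(∠CUT) = (UC² + UT² - CT²) / (2·UC·UT)
  ∠CUT = 17°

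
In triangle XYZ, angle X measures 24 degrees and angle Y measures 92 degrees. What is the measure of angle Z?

The interior angles sum to 180°: angle Z = 180 - 24 - 92 = 64°.
The triangle is obtuse (angles 24°, 92°, 64°).

64 degrees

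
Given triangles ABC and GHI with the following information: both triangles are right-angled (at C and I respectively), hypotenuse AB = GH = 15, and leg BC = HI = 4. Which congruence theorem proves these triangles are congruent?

The given information matches HL: The hypotenuse and one leg of two right triangles are equal (Hypotenuse-Leg).

HL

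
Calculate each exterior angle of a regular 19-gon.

Each exterior angle of a regular n-gon is 360 / n.
For n = 19: 360 / 19 = 360/19 degrees.

360/19 degrees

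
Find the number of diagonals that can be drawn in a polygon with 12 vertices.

Total line segments between 12 vertices = C(12,2) = 66.
Subtract the 12 sides: 66 - 12 = 54 diagonals.

54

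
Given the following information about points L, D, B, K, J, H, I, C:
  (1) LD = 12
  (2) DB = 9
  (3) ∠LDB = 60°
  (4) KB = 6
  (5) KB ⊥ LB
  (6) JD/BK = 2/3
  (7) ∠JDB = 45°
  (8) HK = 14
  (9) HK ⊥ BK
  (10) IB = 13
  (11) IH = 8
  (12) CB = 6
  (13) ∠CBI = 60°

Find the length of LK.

Step 1: By the law of cosines on triangle LDB: LB² = 12² + 9² − 2·12·9·cos(60°) = 117, so LB = 3·√13.
Step 2: By the law of cosines on triangle LBK: LK² = (3·√13)² + 6² − 2·3·√13·6·cos(90°) = 153, so LK = 3·√17.

Therefore, the length of LK = 3·√17.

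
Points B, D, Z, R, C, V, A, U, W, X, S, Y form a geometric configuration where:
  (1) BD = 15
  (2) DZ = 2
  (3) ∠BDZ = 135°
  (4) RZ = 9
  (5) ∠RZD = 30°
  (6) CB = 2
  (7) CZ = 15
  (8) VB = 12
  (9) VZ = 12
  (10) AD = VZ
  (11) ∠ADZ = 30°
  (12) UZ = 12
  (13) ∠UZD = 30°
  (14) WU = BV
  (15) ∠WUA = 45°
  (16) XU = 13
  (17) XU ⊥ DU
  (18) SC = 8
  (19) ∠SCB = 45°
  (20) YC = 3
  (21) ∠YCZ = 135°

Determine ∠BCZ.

Step 1: By the law of cosines on triangle BDZ: BZ² = 15² + 2² − 2·15·2·cos(135°) = 271.43, so BZ ≈ 16.48.
Step 2: By the inverse law of cosines on triangle BCZ: cos(∠BCZ) = (2² + 15² − 16.48²) / (2·2·15) = -42.43/60 = -0.7071, so ∠BCZ = 135°.

Therefore, the measure of angle ∠BCZ = 135°.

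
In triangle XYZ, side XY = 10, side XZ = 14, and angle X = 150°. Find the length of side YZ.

Law of cosines: YZ^2 = 10^2 + 14^2 - 2(10)(14)cos(150°) = 140*sqrt(3) + 296, so YZ = 2*sqrt(35*sqrt(3) + 74).

2*sqrt(35*sqrt(3) + 74)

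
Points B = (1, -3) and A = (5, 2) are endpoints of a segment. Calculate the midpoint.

M = ((x₁ + x₂)/2, (y₁ + y₂)/2)
= ((1 + 5)/2, (-3 + 2)/2)
= (6/2, -1/2) = (3, -1/2)

(3, -1/2)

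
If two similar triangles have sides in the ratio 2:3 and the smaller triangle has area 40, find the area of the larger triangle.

Area ratio = (2/3)^2 = 4/9. Area of the larger triangle = 40 * 9/4 = 90.

90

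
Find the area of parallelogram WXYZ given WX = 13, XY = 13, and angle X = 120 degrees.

Area = a * b * sin(theta)
Area = 13 * 13 * sin(120 degrees)
Area = 169 * sqrt(3)/2
Area = 169*sqrt(3)/2

169*sqrt(3)/2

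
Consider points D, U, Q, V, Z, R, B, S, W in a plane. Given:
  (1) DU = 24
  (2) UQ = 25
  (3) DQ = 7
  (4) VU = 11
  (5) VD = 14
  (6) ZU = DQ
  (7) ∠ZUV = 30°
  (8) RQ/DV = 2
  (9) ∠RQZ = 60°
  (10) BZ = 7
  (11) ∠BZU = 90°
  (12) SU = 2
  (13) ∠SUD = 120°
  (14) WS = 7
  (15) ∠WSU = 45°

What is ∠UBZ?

From the given relations: ZU = DQ = 7.
Step 1: By the law of cosines on triangle BZU: BU² = 7² + 7² − 2·7·7·cos(90°) = 98, so BU = 7·√2.
Step 2: By the inverse law of cosines on triangle UBZ: cos(∠UBZ) = ((7·√2)² + 7² − 7²) / (2·7·√2·7) = 98/138.59 = 0.7071, so ∠UBZ = 45°.

Therefore, the measure of angle ∠UBZ = 45°.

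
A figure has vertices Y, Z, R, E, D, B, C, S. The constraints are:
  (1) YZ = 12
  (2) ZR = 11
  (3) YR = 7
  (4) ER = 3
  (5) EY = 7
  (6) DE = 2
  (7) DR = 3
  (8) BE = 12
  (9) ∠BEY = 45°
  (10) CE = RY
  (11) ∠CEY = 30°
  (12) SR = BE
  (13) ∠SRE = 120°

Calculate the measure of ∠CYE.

From the given relations: CE = RY = 7.
Step 1: By the law of cosines on triangle YEC: YC² = 7² + 7² − 2·7·7·cos(30°) = 13.13, so YC ≈ 3.62.
Step 2: By the inverse law of cosines on triangle CYE: cos(∠CYE) = (3.62² + 7² − 7²) / (2·3.62·7) = 13.13/50.73 = 0.2588, so ∠CYE = 75°.

Therefore, the measure of angle ∠CYE = 75°.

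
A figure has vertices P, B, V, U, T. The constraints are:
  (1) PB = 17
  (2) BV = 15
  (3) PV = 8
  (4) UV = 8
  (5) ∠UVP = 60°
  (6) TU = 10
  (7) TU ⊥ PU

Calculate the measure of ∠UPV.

Step 1: By the law of cosines on triangle PVU: PU² = 8² + 8² − 2·8·8·cos(60°) = 64, so PU = 8.
Step 2: By the inverse law of cosines on triangle UPV: cos(∠UPV) = (8² + 8² − 8²) / (2·8·8) = 64/128 = 0.5, so ∠UPV = 60°.

Therefore, the measure of angle ∠UPV = 60°.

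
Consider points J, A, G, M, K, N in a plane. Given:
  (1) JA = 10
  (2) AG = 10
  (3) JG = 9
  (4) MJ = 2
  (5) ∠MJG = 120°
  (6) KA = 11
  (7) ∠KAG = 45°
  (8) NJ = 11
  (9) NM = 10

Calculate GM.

Step 1: By the law of cosines on triangle GJM: GM² = 9² + 2² − 2·9·2·cos(120°) = 103, so GM = √103.

Therefore, the length of GM = √103.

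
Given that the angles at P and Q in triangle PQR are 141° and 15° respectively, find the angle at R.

By the triangle angle sum property, the three interior angles of any triangle add up to 180°.
We know angle P = 141° and angle Q = 15°, so their sum is 156°.
Therefore angle R = 180° - 156° = 24°.

24 degrees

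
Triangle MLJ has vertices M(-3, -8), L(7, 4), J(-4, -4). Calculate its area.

The Shoelace formula computes the area from vertex coordinates by summing cross products.
For vertices (-3,-8), (7,4), (-4,-4):
Signed sum = -3*4 - 7*-8 + 7*-4 - -4*4 + -4*-8 - -3*-4
= 44 + -12 + 20 = 52
Area = (1/2)|52| = 26.

26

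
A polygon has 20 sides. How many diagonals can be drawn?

Each of the 20 vertices connects to 17 non-adjacent vertices via diagonals.
Total connections = 20 × 17 = 340, but each diagonal is counted twice.
Number of diagonals = 340 / 2 = 170.

170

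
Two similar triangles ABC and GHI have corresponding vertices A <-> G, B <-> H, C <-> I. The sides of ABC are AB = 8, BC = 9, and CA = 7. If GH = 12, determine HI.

Since the triangles are similar, the ratio of corresponding sides is constant.
Scale factor k = GH / AB = 12 / 8 = 3/2
HI = k * BC = 3/2 * 9 = 27/2

27/2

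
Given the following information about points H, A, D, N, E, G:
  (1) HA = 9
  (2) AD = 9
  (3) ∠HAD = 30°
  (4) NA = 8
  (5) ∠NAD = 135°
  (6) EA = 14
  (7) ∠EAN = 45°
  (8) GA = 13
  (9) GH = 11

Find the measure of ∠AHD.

Step 1: By the law of cosines on triangle HAD: HD² = 9² + 9² − 2·9·9·cos(30°) = 21.7, so HD ≈ 4.66.
Step 2: By the inverse law of cosines on triangle AHD: cos(∠AHD) = (9² + 4.66² − 9²) / (2·9·4.66) = 21.7/83.86 = 0.2588, so ∠AHD = 75°.

Therefore, the measure of angle ∠AHD = 75°.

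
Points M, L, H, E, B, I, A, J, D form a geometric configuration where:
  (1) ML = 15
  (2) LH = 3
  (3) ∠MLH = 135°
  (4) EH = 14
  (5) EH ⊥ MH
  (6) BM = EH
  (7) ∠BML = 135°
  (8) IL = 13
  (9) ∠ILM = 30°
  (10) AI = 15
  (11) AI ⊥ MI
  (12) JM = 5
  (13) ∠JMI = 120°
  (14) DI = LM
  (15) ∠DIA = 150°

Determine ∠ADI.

From the given relations: DI = LM = 15.
Step 1: By the law of cosines on triangle DIA: DA² = 15² + 15² − 2·15·15·cos(150°) = 839.71, so DA ≈ 28.98.
Step 2: By the inverse law of cosines on triangle ADI: cos(∠ADI) = (28.98² + 15² − 15²) / (2·28.98·15) = 839.71/869.33 = 0.9659, so ∠ADI = 15°.

Therefore, the measure of angle ∠ADI = 15°.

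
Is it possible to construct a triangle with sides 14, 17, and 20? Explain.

Check all three triangle inequalities:
14 + 17 = 31 > 20 ✓
14 + 20 = 34 > 17 ✓
17 + 20 = 37 > 14 ✓
All conditions hold, so these sides form a valid triangle.

Yes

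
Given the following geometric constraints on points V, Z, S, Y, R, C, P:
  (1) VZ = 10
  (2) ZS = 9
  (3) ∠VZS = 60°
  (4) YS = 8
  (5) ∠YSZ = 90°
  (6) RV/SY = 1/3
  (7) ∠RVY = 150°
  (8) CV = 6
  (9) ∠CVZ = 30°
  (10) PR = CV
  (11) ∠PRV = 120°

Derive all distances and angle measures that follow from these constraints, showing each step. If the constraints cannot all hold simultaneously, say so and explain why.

The constraints are consistent.

From the given relations:
  RV = 1/3·SY = 1/3·8 ≈ 2.67
  PR = CV = 6

Step 1: From VZ = 10, ZS = 9, and ∠VZS = 60°, by the law of cosines:
  VS² = VZ² + ZS² - 2·VZ·ZS·cos(60°) = 100 + 81 - 90 = 91
  VS = √91

Step 2: From VR = 2.67, RP = 6, and ∠VRP = 120°, by the law of cosines:
  VP² = VR² + RP² - 2·VR·RP·cos(120°) = 7.111 + 36 + 16 = 59.11
  VP ≈ 7.69

Step 3: From ZS = 9, SY = 8, and ∠ZSY = 90°, by the law of cosines:
  ZY² = ZS² + SY² - 2·ZS·SY·cos(90°) = 81 + 64 - 0 = 145
  ZY = √145

Step 4: From ZV = 10, VC = 6, and ∠ZVC = 30°, by the law of cosines:
  ZC² = ZV² + VC² - 2·ZV·VC·cos(30°) = 100 + 36 - 103.9 = 32.08
  ZC ≈ 5.66

Step 5: From VP = 7.69, VR = 2.67, PR = 6, by the inverse law of cosines:
  cos(∠PVR) = (VP² + VR² - PR²) / (2·VP·VR)
  ∠PVR = 42.52°

Step 6: From VS = √91, VZ = 10, SZ = 9, by the inverse law of cosines:
  cos(∠SVZ) = (VS² + VZ² - SZ²) / (2·VS·VZ)
  ∠SVZ = 54.79°

Step 7: From ZC = 5.66, ZV = 10, CV = 6, by the inverse law of cosines:
  cos(∠CZV) = (ZC² + ZV² - CV²) / (2·ZC·ZV)
  ∠CZV = 31.98°

Step 8: From ZS = 9, ZY = √145, SY = 8, by the inverse law of cosines:
  cos(∠SZY) = (ZS² + ZY² - SY²) / (2·ZS·ZY)
  ∠SZY = 41.63°

Step 9: From SV = √91, SZ = 9, VZ = 10, by the inverse law of cosines:
  cos(∠VSZ) = (SV² + SZ² - VZ²) / (2·SV·SZ)
  ∠VSZ = 65.21°

Step 10: From YS = 8, YZ = √145, SZ = 9, by the inverse law of cosines:
  cos(∠SYZ) = (YS² + YZ² - SZ²) / (2·YS·YZ)
  ∠SYZ = 48.37°

Step 11: From CV = 6, CZ = 5.66, VZ = 10, by the inverse law of cosines:
  cos(∠VCZ) = (CV² + CZ² - VZ²) / (2·CV·CZ)
  ∠VCZ = 118.02°

Step 12: From PR = 6, PV = 7.69, RV = 2.67, by the inverse law of cosines:
  cos(∠RPV) = (PR² + PV² - RV²) / (2·PR·PV)
  ∠RPV = 17.48°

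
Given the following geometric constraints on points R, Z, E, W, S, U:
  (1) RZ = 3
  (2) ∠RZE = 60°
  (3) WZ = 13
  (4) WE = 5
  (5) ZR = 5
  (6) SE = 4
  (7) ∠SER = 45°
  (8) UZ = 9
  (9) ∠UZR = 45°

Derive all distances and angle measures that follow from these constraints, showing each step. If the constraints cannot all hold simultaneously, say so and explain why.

These constraints are not satisfiable: (1) RZ = 3 and (5) ZR = 5 assign two different lengths to the same segment. No planar figure meets all of them, so nothing further can be derived.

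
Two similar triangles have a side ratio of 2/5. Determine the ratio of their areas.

The ratio of areas of similar triangles equals the square of the side ratio.
Side ratio = 2:5
Area ratio = (2/5)^2 = 4/25 = 4:25

4:25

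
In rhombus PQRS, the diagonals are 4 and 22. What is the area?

The diagonals of a rhombus divide it into four right triangles.
Each triangle has legs 4/ 2 = 2 and 22/2 = 11, so each has area (1/2)*2*11 = 11.
Four such triangles give total area = (d1 * d2) / 2 = 44.

44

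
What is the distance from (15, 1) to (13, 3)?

d = sqrt((-2)^2 + (2)^2) = sqrt(8) = 2*sqrt(2)

2*sqrt(2)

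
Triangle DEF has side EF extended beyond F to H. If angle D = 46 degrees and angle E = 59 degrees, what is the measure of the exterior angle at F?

By the exterior angle theorem, an exterior angle of a triangle equals the sum of the two remote interior angles.
Exterior angle = angle D + angle E
Exterior angle = 46 + 59 = 105 degrees

105 degrees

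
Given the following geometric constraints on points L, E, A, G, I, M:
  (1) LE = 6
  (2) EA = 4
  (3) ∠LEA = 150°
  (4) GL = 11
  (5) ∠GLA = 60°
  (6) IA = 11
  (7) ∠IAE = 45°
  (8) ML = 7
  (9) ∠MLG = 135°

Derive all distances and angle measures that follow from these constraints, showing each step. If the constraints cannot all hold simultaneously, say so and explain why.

The constraints are consistent.

Step 1: From LE = 6, EA = 4, and ∠LEA = 150°, by the law of cosines:
  LA² = LE² + EA² - 2·LE·EA·cos(150°) = 36 + 16 + 41.57 = 93.57
  LA ≈ 9.67

Step 2: From EA = 4, AI = 11, and ∠EAI = 45°, by the law of cosines:
  EI² = EA² + AI² - 2·EA·AI·cos(45°) = 16 + 121 - 62.23 = 74.77
  EI ≈ 8.65

Step 3: From GL = 11, LM = 7, and ∠GLM = 135°, by the law of cosines:
  GM² = GL² + LM² - 2·GL·LM·cos(135°) = 121 + 49 + 108.9 = 278.9
  GM ≈ 16.7

Step 4: From AL = 9.67, LG = 11, and ∠ALG = 60°, by the law of cosines:
  AG² = AL² + LG² - 2·AL·LG·cos(60°) = 93.57 + 121 - 106.4 = 108.2
  AG ≈ 10.4

Step 5: From LA = 9.67, LE = 6, AE = 4, by the inverse law of cosines:
  cos(∠ALE) = (LA² + LE² - AE²) / (2·LA·LE)
  ∠ALE = 11.93°

Step 6: From EA = 4, EI = 8.65, AI = 11, by the inverse law of cosines:
  cos(∠AEI) = (EA² + EI² - AI²) / (2·EA·EI)
  ∠AEI = 115.91°

Step 7: From AE = 4, AL = 9.67, EL = 6, by the inverse law of cosines:
  cos(∠EAL) = (AE² + AL² - EL²) / (2·AE·AL)
  ∠EAL = 18.07°

Step 8: From GL = 11, GM = 16.7, LM = 7, by the inverse law of cosines:
  cos(∠LGM) = (GL² + GM² - LM²) / (2·GL·GM)
  ∠LGM = 17.24°

Step 9: From IA = 11, IE = 8.65, AE = 4, by the inverse law of cosines:
  cos(∠AIE) = (IA² + IE² - AE²) / (2·IA·IE)
  ∠AIE = 19.09°

Step 10: From MG = 16.7, ML = 7, GL = 11, by the inverse law of cosines:
  cos(∠GML) = (MG² + ML² - GL²) / (2·MG·ML)
  ∠GML = 27.76°

Step 11: From AG = 10.4, AL = 9.67, GL = 11, by the inverse law of cosines:
  cos(∠GAL) = (AG² + AL² - GL²) / (2·AG·AL)
  ∠GAL = 66.34°

Step 12: From GA = 10.4, GL = 11, AL = 9.67, by the inverse law of cosines:
  cos(∠AGL) = (GA² + GL² - AL²) / (2·GA·GL)
  ∠AGL = 53.66°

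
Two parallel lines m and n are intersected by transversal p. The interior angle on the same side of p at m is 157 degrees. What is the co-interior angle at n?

Co-interior angles sum to 180: 180 - 157 = 23 degrees.

23 degrees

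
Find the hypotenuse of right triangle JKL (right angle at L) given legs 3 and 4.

JK = sqrt(3^2 + 4^2) = sqrt(25) = 5

5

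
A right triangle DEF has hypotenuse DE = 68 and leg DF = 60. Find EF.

Rearranging the Pythagorean theorem to solve for the unknown leg:
leg^2 = hypotenuse^2 - known_leg^2 = 4624 - 3600 = 1024
leg = sqrt(1024) = 32.

32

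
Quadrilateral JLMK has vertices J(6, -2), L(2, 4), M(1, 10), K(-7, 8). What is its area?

Shoelace: sum of cross terms = 88, Area = (1/2)|88| = 44

44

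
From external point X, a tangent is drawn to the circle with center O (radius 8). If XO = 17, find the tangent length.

The tangent, radius, and line from the external point to the center form a right triangle.
The right angle is where the tangent meets the radius.
By the Pythagorean theorem: tangent² + 8² = 17²
tangent² = 289 - 64 = 225
tangent = 15

15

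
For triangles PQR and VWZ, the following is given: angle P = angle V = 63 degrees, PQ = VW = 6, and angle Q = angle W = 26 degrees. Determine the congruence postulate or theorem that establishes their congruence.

The given information provides:
angle P = angle V = 63 degrees, PQ = VW = 6, and angle Q = angle W = 26 degrees
This matches the ASA congruence theorem.
Two pairs of corresponding angles and the included side are equal (Angle-Side-Angle).

ASA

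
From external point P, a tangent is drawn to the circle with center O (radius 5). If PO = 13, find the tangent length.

The tangent, radius, and line from the external point to the center form a right triangle.
The right angle is where the tangent meets the radius.
By the Pythagorean theorem: tangent² + 5² = 13²
tangent² = 169 - 25 = 144
tangent = 12

12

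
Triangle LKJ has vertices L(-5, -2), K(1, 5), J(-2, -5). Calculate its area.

Using the Shoelace formula for a triangle:
Area = (1/2)|x0(y1 - y2) + x1(y2 - y0) + x2(y0 - y1)|
Area = (1/2)|-5(5 - -5) + 1(-5 - -2) + -2(-2 - 5)|
Area = (1/2)|-50 + -3 + 14|
Area = (1/2)|-39|
Area = (1/2)(39)
Area = 39/2

39/2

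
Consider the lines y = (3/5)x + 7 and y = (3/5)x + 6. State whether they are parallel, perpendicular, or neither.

Slope of line 1: m1 = 3/5
Slope of line 2: m2 = 3/5
m1 = m2, so the lines are parallel.

Parallel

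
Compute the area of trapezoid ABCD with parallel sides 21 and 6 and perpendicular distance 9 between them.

Area of a trapezoid = (base1 + base2) * height / 2
Area = (21 + 6) * 9 / 2
Area = 27 * 9 / 2
Area = 243 / 2
Area = 243/2

243/2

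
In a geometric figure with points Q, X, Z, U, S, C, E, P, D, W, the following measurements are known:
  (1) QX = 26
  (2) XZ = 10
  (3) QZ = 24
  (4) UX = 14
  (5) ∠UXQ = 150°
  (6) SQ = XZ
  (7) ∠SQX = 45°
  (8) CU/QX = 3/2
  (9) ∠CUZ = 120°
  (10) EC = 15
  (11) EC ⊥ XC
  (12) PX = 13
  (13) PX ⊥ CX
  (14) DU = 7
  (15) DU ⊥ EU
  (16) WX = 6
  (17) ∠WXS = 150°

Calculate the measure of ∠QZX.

Step 1: By the inverse law of cosines on triangle QZX: cos(∠QZX) = (24² + 10² − 26²) / (2·24·10) = 0/480 = 0, so ∠QZX = 90°.

Therefore, the measure of angle ∠QZX = 90°.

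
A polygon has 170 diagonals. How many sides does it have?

Using d = n(n - 3)/2, we solve 170 = n(n - 3)/2.
So n(n - 3) = 340.
Testing n = 20: 20 * 17 = 340 = 340. Correct.
The polygon has 20 sides.

20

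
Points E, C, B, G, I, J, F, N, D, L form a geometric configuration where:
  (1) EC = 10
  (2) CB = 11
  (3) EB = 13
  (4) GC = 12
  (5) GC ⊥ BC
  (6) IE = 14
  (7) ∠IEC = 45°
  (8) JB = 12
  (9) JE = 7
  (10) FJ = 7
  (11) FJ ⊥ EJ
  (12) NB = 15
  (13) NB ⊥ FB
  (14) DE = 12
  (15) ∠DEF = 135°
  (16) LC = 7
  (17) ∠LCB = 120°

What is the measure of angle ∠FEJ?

Step 1: By the law of cosines on triangle EJF: EF² = 7² + 7² − 2·7·7·cos(90°) = 98, so EF = 7·√2.
Step 2: By the inverse law of cosines on triangle FEJ: cos(∠FEJ) = ((7·√2)² + 7² − 7²) / (2·7·√2·7) = 98/138.59 = 0.7071, so ∠FEJ = 45°.

Therefore, the measure of angle ∠FEJ = 45°.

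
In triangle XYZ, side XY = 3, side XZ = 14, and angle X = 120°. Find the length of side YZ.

When two sides and the included angle are known, the law of cosines gives the third side.
c^2 = a^2 + b^2 - 2ab cos(C) generalizes the Pythagorean theorem to non-right triangles.
Here: YZ^2 = 9 + 196 - 84*(-1/2) = 247
YZ = sqrt(247)

sqrt(247)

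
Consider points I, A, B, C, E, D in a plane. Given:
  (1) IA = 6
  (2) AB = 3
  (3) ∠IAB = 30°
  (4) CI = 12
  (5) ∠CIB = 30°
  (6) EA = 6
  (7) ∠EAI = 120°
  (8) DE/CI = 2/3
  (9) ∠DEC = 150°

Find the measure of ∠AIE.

Step 1: By the law of cosines on triangle IAE: IE² = 6² + 6² − 2·6·6·cos(120°) = 108, so IE = 6·√3.
Step 2: By the inverse law of cosines on triangle AIE: cos(∠AIE) = (6² + (6·√3)² − 6²) / (2·6·6·√3) = 108/124.71 = 0.866, so ∠AIE = 30°.

Therefore, the measure of angle ∠AIE = 30°.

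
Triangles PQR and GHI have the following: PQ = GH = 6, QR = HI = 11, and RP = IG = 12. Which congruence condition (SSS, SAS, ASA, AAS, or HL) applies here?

The given information provides:
PQ = GH = 6, QR = HI = 11, and RP = IG = 12
This matches the SSS congruence theorem.
All three pairs of corresponding sides are equal (Side-Side-Side).

SSS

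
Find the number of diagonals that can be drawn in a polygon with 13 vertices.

Total line segments between 13 vertices = C(13,2) = 78.
Subtract the 13 sides: 78 - 13 = 65 diagonals.

65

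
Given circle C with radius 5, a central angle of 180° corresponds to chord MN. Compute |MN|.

Drop a perpendicular from the center to the chord, bisecting both the chord and the central angle.
Each half-chord = r sin(θ/2) = 5 sin(90°).
The full chord = 2 × 5 × sin(90°) = 10.

10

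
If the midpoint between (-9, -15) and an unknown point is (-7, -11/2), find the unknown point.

Using the midpoint formula: M = ((x1 + x2)/2, (y1 + y2)/2)
We know M = (-7, -11/2) and A = (-9, -15)
For x: -7 = (-9 + x2)/2, so x2 = 2*-7 - -9 = -5
For y: -11/2 = (-15 + y2)/2, so y2 = 2*-11/2 - -15 = 4
C = (-5, 4)

(-5, 4)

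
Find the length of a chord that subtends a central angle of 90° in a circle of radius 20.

Chord = 2(20) sin(45°) = 20*sqrt(2)

20*sqrt(2)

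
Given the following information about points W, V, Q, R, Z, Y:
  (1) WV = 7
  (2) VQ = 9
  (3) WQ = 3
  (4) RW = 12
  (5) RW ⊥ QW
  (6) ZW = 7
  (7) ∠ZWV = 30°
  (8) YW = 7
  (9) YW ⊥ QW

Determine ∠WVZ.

Step 1: By the law of cosines on triangle VWZ: VZ² = 7² + 7² − 2·7·7·cos(30°) = 13.13, so VZ ≈ 3.62.
Step 2: By the inverse law of cosines on triangle WVZ: cos(∠WVZ) = (7² + 3.62² − 7²) / (2·7·3.62) = 13.13/50.73 = 0.2588, so ∠WVZ = 75°.

Therefore, the measure of angle ∠WVZ = 75°.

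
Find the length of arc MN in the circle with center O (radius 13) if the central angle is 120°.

The full circumference is 2πr = 2π(13) = 26*pi.
The arc spans 120° out of 360°, which is a fraction of 1/3.
Arc length = 26*pi × 1/3 = 26*pi/3.

26*pi/3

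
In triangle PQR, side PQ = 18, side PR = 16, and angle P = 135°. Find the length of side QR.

When two sides and the included angle are known, the law of cosines gives the third side.
c^2 = a^2 + b^2 - 2ab cos(C) generalizes the Pythagorean theorem to non-right triangles.
Here: QR^2 = 324 + 256 - 576*(-sqrt(2)/2) = 288*sqrt(2) + 580
QR = 2*sqrt(72*sqrt(2) + 145)

2*sqrt(72*sqrt(2) + 145)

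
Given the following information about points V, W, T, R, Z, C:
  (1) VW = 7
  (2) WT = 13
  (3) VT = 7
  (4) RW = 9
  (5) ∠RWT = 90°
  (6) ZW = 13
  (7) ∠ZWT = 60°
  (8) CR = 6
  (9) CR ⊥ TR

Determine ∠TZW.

Step 1: By the law of cosines on triangle ZWT: ZT² = 13² + 13² − 2·13·13·cos(60°) = 169, so ZT = 13.
Step 2: By the inverse law of cosines on triangle TZW: cos(∠TZW) = (13² + 13² − 13²) / (2·13·13) = 169/338 = 0.5, so ∠TZW = 60°.

Therefore, the measure of angle ∠TZW = 60°.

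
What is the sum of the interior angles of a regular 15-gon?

The sum of interior angles of an n-sided polygon is (n - 2) * 180.
For n = 15: (15 - 2) * 180 = 13 * 180 = 2340 degrees.

2340 degrees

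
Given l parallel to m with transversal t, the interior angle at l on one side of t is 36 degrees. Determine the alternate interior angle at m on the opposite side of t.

Alternate interior angles formed by parallel lines and a transversal are equal.
The given angle is 36 degrees.
The alternate interior angle = 36 degrees.

36 degrees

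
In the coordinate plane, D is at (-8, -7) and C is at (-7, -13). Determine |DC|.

d = sqrt((-7 - -8)^2 + (-13 - -7)^2)
d = sqrt(1^2 + -6^2)
d = sqrt(1 + 36)
d = sqrt(37)

sqrt(37)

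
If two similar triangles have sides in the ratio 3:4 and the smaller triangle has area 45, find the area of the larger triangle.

The ratio of areas of similar triangles = (side ratio)^2.
Side ratio = 3:4, so area ratio = 9:16.
Area of the larger triangle / Area of the smaller triangle = 16/9
Area of the larger triangle = 45 * 16/9 = 80

80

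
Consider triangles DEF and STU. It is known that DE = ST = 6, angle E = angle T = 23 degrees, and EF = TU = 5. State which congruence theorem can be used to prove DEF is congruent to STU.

Consider the given information: DE = ST = 6, angle E = angle T = 23 degrees, and EF = TU = 5
This is not AAS or HL: AAS requires two angles and a non-included side. HL only applies to right triangles with matching hypotenuse and leg.
The correct criterion is SAS. Two pairs of corresponding sides and the included angle are equal (Side-Angle-Side).

SAS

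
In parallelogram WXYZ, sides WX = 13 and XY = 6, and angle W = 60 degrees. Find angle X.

Consecutive angles are supplementary: angle X = 180 - 60 = 120 degrees.

120 degrees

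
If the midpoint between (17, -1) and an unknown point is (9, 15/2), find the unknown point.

Using the midpoint formula: M = ((x1 + x2)/2, (y1 + y2)/2)
We know M = (9, 15/2) and B = (17, -1)
For x: 9 = (17 + x2)/2, so x2 = 2*9 - 17 = 1
For y: 15/2 = (-1 + y2)/2, so y2 = 2*15/2 - -1 = 16
D = (1, 16)

(1, 16)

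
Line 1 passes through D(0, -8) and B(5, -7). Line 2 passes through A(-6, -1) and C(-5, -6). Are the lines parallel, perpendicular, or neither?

Slope of line 1: m1 = (-7 - -8)/(5 - 0) = 1/5 = 1/5
Slope of line 2: m2 = (-6 - -1)/(-5 - -6) = -5/1 = -5
m1 * m2 = (1/5) * (-5) = -1 = -1, so the lines are perpendicular.

Perpendicular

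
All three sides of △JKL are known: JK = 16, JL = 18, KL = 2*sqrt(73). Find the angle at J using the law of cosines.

When all three sides of a triangle are known, the law of cosines can be rearranged to find any angle.
cos(C) = (a² + b² - c²) / (2ab) gives cos(J) = 1/2.
Taking the inverse cosine: J = 60°.

60°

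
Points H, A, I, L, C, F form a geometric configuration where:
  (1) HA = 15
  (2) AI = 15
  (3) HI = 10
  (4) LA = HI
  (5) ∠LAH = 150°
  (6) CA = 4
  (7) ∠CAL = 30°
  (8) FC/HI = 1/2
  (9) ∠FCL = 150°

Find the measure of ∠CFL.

From the given relations: LA = HI = 10; FC = 1/2·HI = 1/2·10 = 5.
Step 1: By the law of cosines on triangle LAC: LC² = 10² + 4² − 2·10·4·cos(30°) = 46.72, so LC ≈ 6.84.
Step 2: By the law of cosines on triangle FCL: FL² = 5² + 6.84² − 2·5·6.84·cos(150°) = 130.91, so FL ≈ 11.44.
Step 3: By the inverse law of cosines on triangle CFL: cos(∠CFL) = (5² + 11.44² − 6.84²) / (2·5·11.44) = 109.19/114.42 = 0.9543, so ∠CFL = 17.38°.

Therefore, the measure of angle ∠CFL = 17.38°.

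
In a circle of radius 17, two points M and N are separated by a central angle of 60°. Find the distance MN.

Drop a perpendicular from the center to the chord, bisecting both the chord and the central angle.
Each half-chord = r sin(θ/2) = 17 sin(30°).
The full chord = 2 × 17 × sin(30°) = 17.

17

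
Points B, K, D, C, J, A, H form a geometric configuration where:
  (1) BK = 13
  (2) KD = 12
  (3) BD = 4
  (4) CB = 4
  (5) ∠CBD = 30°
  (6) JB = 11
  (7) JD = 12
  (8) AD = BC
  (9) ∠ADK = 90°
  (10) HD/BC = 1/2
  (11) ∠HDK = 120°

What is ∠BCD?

Step 1: By the law of cosines on triangle CBD: CD² = 4² + 4² − 2·4·4·cos(30°) = 4.29, so CD ≈ 2.07.
Step 2: By the inverse law of cosines on triangle BCD: cos(∠BCD) = (4² + 2.07² − 4²) / (2·4·2.07) = 4.29/16.56 = 0.2588, so ∠BCD = 75°.

Therefore, the measure of angle ∠BCD = 75°.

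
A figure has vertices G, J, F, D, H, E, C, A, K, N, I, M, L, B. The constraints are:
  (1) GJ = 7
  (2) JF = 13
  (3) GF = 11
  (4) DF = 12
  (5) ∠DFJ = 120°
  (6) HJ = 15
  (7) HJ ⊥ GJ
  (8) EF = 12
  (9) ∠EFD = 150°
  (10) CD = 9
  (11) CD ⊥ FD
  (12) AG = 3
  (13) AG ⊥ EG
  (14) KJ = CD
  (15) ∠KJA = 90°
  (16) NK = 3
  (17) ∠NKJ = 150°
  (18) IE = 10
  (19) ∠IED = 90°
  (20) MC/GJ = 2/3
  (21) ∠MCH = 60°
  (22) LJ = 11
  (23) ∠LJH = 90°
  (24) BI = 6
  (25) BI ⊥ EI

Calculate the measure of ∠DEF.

Step 1: By the law of cosines on triangle EFD: ED² = 12² + 12² − 2·12·12·cos(150°) = 537.42, so ED ≈ 23.18.
Step 2: By the inverse law of cosines on triangle DEF: cos(∠DEF) = (23.18² + 12² − 12²) / (2·23.18·12) = 537.42/556.37 = 0.9659, so ∠DEF = 15°.

Therefore, the measure of angle ∠DEF = 15°.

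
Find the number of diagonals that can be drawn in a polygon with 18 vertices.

Each of the 18 vertices connects to 15 non-adjacent vertices via diagonals.
Total connections = 18 × 15 = 270, but each diagonal is counted twice.
Number of diagonals = 270 / 2 = 135.

135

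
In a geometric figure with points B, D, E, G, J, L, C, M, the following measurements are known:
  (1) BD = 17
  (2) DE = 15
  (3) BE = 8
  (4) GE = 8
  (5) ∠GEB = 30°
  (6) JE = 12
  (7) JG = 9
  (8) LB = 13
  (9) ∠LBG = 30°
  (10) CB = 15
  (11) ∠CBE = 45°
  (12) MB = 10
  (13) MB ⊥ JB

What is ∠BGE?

Step 1: By the law of cosines on triangle GEB: GB² = 8² + 8² − 2·8·8·cos(30°) = 17.15, so GB ≈ 4.14.
Step 2: By the inverse law of cosines on triangle BGE: cos(∠BGE) = (4.14² + 8² − 8²) / (2·4.14·8) = 17.15/66.26 = 0.2588, so ∠BGE = 75°.

Therefore, the measure of angle ∠BGE = 75°.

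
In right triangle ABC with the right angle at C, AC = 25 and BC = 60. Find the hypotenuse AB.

AB = sqrt(25^2 + 60^2) = sqrt(4225) = 65

65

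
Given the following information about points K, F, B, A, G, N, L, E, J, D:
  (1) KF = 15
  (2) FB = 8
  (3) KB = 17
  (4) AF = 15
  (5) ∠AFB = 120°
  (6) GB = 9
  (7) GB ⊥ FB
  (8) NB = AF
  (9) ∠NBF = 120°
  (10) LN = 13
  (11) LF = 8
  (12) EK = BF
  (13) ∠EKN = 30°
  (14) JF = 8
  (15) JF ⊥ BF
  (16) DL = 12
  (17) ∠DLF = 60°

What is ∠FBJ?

Step 1: By the law of cosines on triangle BFJ: BJ² = 8² + 8² − 2·8·8·cos(90°) = 128, so BJ = 8·√2.
Step 2: By the inverse law of cosines on triangle FBJ: cos(∠FBJ) = (8² + (8·√2)² − 8²) / (2·8·8·√2) = 128/181.02 = 0.7071, so ∠FBJ = 45°.

Therefore, the measure of angle ∠FBJ = 45°.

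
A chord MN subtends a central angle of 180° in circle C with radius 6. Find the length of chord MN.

Drop a perpendicular from the center to the chord, bisecting both the chord and the central angle.
Each half-chord = r sin(θ/2) = 6 sin(90°).
The full chord = 2 × 6 × sin(90°) = 12.

12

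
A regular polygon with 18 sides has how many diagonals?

Each of the 18 vertices connects to 15 non-adjacent vertices via diagonals.
Total connections = 18 × 15 = 270, but each diagonal is counted twice.
Number of diagonals = 270 / 2 = 135.

135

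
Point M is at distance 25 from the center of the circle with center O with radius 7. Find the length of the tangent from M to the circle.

tangent = √(d² - r²) = √(25² - 7²) = √(625 - 49) = √576 = 24

24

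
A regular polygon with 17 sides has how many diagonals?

The number of diagonals in an n-gon is n(n - 3)/2.
For n = 17: 17(17 - 3)/2 = 17 × 14 / 2 = 119.

119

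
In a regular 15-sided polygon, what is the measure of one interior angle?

Each interior angle of a regular n-gon is (n - 2) * 180 / n.
For n = 15: (15 - 2) * 180 / 15 = 2340/15 = 156 degrees.

156 degrees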